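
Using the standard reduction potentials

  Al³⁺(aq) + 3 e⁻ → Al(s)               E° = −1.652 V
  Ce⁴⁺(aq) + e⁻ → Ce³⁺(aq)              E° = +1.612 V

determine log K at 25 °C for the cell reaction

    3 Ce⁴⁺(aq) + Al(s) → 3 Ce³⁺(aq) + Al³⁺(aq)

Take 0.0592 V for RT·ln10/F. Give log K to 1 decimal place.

log K = 165.4

The Ce⁴⁺/Ce³⁺ couple is reduced (cathode); E°cell = +1.612 − (−1.652) = +3.264 V with n = 3.
At equilibrium E = 0, so log K = nE°cell / 0.0592 = (3)(+3.264) / 0.0592 = 165.4.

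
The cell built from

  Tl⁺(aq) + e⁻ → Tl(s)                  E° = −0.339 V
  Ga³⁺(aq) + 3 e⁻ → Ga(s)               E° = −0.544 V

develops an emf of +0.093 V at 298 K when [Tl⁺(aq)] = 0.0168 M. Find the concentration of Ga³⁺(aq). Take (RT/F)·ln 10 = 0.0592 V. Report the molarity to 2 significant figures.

2.2 M

The Tl⁺/Tl couple has the larger reduction potential, so it is the cathode: E°cell = −0.339 − (−0.544) = +0.205 V and n = 3.
From the Nernst equation, log Q = n(E° − E)/0.0592 = 3·(+0.205 − (+0.093))/0.0592 = 5.676.
Balancing electrons gives 3 Tl⁺(aq) + Ga(s) → 3 Tl(s) + Ga³⁺(aq); thus Q = [Ga³⁺(aq)] / [Tl⁺(aq)]^3.
Isolating [Ga³⁺(aq)] in Q = 10^{5.676} yields log [Ga³⁺(aq)] = 0.352, i.e. 2.2 M.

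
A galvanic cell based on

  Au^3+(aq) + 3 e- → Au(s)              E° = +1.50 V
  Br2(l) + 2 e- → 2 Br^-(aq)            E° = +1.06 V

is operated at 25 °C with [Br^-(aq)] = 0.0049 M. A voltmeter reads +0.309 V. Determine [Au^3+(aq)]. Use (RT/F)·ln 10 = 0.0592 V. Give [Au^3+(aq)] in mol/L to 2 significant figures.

Au³⁺/Au is the cathode (higher E°); E°cell = +1.50 − (+1.06) = +0.44 V with n = 6.
Rearranging E = E° − (0.0592/n)·log Q gives log Q = 6(+0.44 − (+0.309))/0.0592 = 13.277.
For 2 Au^3+(aq) + 6 Br^-(aq) → 2 Au(s) + 3 Br2(l), the reaction quotient is Q = 1 / ([Au^3+(aq)]^2·[Br^-(aq)]^6).
Isolating [Au^3+(aq)] in Q = 10^{13.277} yields log [Au^3+(aq)] = 0.291, i.e. 2.0 M.

2.0 M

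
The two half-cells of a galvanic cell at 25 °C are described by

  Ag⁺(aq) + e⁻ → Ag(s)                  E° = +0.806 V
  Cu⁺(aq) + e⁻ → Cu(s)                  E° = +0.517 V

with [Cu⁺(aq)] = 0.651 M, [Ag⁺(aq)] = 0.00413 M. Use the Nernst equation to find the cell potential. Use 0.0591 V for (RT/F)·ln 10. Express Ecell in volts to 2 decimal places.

+0.16 V

The Ag⁺/Ag couple has the more positive E°, so it is the cathode; Cu⁺/Cu is the anode.
E°cell = E°cat − E°an = +0.806 − (+0.517) = +0.289 V; n = 1.
The balanced reaction is Ag⁺(aq) + Cu(s) → Ag(s) + Cu⁺(aq), so Q = [Cu⁺(aq)] / [Ag⁺(aq)] = 158 and log Q = 2.198.
Applying E = E° − (RT ln10/nF)·log Q gives +0.289 − (0.0591/1)(2.198) = +0.16 V.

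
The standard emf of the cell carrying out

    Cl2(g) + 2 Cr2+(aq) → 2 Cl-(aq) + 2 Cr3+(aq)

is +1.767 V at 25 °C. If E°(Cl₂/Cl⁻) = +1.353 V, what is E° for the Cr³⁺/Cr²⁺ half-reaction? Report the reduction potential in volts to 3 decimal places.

−0.414 V

In the reaction as written the Cl₂/Cl⁻ couple is reduced (cathode) and Cr³⁺/Cr²⁺ is oxidized (anode), so E°cell = E°(Cl₂/Cl⁻) − E°(Cr³⁺/Cr²⁺).
E°(Cr³⁺/Cr²⁺) = E°(cathode) − E°cell = +1.353 − (+1.767) = −0.414 V.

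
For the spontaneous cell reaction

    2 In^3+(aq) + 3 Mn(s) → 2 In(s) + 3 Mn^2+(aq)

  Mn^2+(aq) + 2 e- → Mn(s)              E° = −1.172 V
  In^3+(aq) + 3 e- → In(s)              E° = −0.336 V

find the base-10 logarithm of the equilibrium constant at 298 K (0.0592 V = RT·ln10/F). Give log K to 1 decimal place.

The In³⁺/In couple is reduced (cathode); E°cell = −0.336 − (−1.172) = +0.836 V with n = 6.
At equilibrium E = 0, so log K = nE°cell / 0.0592 = (6)(+0.836) / 0.0592 = 84.7.

log K = 84.7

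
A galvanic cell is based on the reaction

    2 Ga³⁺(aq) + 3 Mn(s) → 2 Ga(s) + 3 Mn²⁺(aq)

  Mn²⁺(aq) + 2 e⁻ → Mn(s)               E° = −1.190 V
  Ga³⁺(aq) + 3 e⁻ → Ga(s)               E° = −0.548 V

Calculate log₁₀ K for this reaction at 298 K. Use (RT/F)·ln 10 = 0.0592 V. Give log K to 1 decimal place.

log K = 65.1

The Ga³⁺/Ga couple is reduced (cathode); E°cell = −0.548 − (−1.190) = +0.642 V with n = 6.
At equilibrium E = 0, so log K = nE°cell / 0.0592 = (6)(+0.642) / 0.0592 = 65.1.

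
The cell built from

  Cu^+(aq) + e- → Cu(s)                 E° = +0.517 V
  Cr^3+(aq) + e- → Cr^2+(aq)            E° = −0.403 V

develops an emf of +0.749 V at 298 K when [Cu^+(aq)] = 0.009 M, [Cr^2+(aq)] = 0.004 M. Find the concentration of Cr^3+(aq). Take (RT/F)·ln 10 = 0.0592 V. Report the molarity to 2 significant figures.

The Cu⁺/Cu couple has the larger reduction potential, so it is the cathode: E°cell = +0.517 − (−0.403) = +0.920 V and n = 1.
Rearranging E = E° − (0.0592/n)·log Q gives log Q = 1(+0.920 − (+0.749))/0.0592 = 2.889.
Balancing electrons gives Cu^+(aq) + Cr^2+(aq) → Cu(s) + Cr^3+(aq); thus Q = [Cr^3+(aq)] / ([Cu^+(aq)]·[Cr^2+(aq)]).
Substituting the known concentrations and solving, log [Cr^3+(aq)] = −1.555 and [Cr^3+(aq)] = 0.028 M.

0.028 M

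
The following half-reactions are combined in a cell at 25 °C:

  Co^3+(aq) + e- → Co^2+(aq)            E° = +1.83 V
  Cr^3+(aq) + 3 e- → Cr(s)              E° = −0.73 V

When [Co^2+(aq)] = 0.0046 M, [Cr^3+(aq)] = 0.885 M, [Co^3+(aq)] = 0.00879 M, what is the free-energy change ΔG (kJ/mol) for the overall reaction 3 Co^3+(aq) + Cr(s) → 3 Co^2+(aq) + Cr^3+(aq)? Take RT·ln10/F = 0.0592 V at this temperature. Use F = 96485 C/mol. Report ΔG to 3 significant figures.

The standard cell potential is +1.83 − (−0.73) = +2.56 V, with n = 3 electrons in the balanced equation.
The reaction quotient is ([Co^2+(aq)]^3·[Cr^3+(aq)]) / [Co^3+(aq)]^3 = 0.127; by Nernst, E = +2.56 − (0.0592/3)(−0.897) = +2.5777 V.
Finally ΔG = −nFE = −(3)(96485 C/mol)(+2.5777 V) = −746 kJ/mol.

−746 kJ/mol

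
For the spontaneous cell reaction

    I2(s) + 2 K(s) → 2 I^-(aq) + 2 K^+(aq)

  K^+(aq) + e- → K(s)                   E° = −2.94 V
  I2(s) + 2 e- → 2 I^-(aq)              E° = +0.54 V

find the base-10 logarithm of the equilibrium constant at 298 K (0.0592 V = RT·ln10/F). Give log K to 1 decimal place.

log K = 117.6

The I₂/I⁻ couple is reduced (cathode); E°cell = +0.54 − (−2.94) = +3.48 V with n = 2.
At equilibrium E = 0, so log K = nE°cell / 0.0592 = (2)(+3.48) / 0.0592 = 117.6.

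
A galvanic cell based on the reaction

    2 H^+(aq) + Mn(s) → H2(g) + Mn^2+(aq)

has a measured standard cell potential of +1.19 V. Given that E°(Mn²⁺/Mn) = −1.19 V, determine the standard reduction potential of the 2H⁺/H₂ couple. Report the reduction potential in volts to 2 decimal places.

+0.00 V

In the reaction as written the 2H⁺/H₂ couple is reduced (cathode) and Mn²⁺/Mn is oxidized (anode), so E°cell = E°(2H⁺/H₂) − E°(Mn²⁺/Mn).
E°(2H⁺/H₂) = E°cell + E°(anode) = +1.19 + (−1.19) = +0.00 V.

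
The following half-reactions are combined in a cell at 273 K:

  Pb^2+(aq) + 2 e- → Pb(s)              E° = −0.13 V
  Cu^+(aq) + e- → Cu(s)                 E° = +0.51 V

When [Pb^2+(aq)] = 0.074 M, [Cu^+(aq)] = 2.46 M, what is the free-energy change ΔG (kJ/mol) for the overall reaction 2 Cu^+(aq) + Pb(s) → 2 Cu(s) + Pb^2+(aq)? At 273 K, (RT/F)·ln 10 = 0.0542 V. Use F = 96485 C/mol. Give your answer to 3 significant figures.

−133 kJ/mol

The standard cell potential is +0.51 − (−0.13) = +0.64 V, with n = 2 electrons in the balanced equation.
The reaction quotient is [Pb^2+(aq)] / [Cu^+(aq)]^2 = 0.0122; by Nernst, E = +0.64 − (0.0542/2)(−1.913) = +0.6918 V.
Finally ΔG = −nFE = −(2)(96485 C/mol)(+0.6918 V) = −133 kJ/mol.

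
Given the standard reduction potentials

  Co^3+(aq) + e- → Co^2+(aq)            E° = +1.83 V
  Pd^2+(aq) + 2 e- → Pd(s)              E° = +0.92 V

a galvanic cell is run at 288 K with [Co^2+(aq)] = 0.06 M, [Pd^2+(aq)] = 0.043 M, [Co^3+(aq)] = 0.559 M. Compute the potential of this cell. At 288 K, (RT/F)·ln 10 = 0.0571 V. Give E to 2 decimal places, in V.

Co³⁺/Co²⁺ is reduced (cathode, E° = +1.83 V) and Pd²⁺/Pd is oxidized (anode).
E°cell = E°cat − E°an = +1.83 − (+0.92) = +0.91 V; n = 2.
Balancing gives 2 Co^3+(aq) + Pd(s) → 2 Co^2+(aq) + Pd^2+(aq); hence Q = ([Co^2+(aq)]^2·[Pd^2+(aq)]) / [Co^3+(aq)]^2 = 0.000495 (log Q = −3.305).
Applying E = E° − (RT ln10/nF)·log Q gives +0.91 − (0.0571/2)(−3.305) = +1.00 V.

+1.00 V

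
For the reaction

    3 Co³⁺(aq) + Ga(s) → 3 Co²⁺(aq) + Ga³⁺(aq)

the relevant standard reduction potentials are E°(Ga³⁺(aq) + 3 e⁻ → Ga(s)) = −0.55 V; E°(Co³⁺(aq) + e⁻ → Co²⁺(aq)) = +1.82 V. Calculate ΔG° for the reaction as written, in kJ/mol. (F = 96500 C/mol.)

−686 kJ/mol

In the reaction as written Co³⁺(aq) is reduced, so the Co³⁺/Co²⁺ couple is the cathode and Ga³⁺/Ga is the anode.
E°cell = +1.82 − (−0.55) = +2.37 V; balancing electrons gives n = 3.
ΔG° = −nFE°cell = −(3)(96500)(+2.37) J/mol = −686 kJ/mol.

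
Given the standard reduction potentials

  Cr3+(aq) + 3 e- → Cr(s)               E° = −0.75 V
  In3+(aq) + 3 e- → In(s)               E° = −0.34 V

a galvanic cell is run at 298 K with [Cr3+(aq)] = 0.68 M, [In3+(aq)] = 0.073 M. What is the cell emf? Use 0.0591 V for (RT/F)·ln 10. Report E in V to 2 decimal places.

+0.39 V

The In³⁺/In couple has the more positive E°, so it is the cathode; Cr³⁺/Cr is the anode.
E°cell = E°cat − E°an = −0.34 − (−0.75) = +0.41 V; n = 3.
For the overall reaction In3+(aq) + Cr(s) → In(s) + Cr3+(aq), Q = [Cr3+(aq)] / [In3+(aq)] = 9.32, giving log Q = 0.969.
Applying E = E° − (RT ln10/nF)·log Q gives +0.41 − (0.0591/3)(0.969) = +0.39 V.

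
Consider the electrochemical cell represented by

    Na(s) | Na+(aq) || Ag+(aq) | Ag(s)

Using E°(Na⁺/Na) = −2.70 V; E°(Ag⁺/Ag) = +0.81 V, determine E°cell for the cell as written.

+3.51 V

By convention the left-hand electrode in cell notation is the anode (oxidation) and the right-hand electrode is the cathode (reduction).
E°cell = E°(right) − E°(left) = +0.81 − (−2.70) = +3.51 V.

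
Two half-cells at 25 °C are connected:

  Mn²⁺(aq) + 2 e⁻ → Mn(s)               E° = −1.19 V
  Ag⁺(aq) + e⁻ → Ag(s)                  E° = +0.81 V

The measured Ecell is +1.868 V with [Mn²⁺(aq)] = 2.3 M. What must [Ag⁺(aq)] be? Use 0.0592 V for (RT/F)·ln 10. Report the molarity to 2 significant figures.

The Ag⁺/Ag couple has the larger reduction potential, so it is the cathode: E°cell = +0.81 − (−1.19) = +2.00 V and n = 2.
Since E = E° − (0.0592/n)·log Q, log Q = n(E° − E)/0.0592 = 4.459.
The balanced reaction is 2 Ag⁺(aq) + Mn(s) → 2 Ag(s) + Mn²⁺(aq), so Q = [Mn²⁺(aq)] / [Ag⁺(aq)]^2.
Solving for the unknown gives log [Ag⁺(aq)] = −2.049, so [Ag⁺(aq)] ≈ 0.0089 M.

0.0089 M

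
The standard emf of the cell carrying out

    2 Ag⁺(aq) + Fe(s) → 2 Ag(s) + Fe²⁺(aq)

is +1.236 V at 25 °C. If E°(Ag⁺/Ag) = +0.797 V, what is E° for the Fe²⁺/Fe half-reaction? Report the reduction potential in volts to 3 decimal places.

−0.439 V

In the reaction as written the Ag⁺/Ag couple is reduced (cathode) and Fe²⁺/Fe is oxidized (anode), so E°cell = E°(Ag⁺/Ag) − E°(Fe²⁺/Fe).
E°(Fe²⁺/Fe) = E°(cathode) − E°cell = +0.797 − (+1.236) = −0.439 V.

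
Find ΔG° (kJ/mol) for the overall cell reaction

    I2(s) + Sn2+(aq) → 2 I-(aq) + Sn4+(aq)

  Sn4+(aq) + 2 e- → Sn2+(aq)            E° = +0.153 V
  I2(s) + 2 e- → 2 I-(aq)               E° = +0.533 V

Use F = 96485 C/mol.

−73.3 kJ/mol

In the reaction as written I2(s) is reduced, so the I₂/I⁻ couple is the cathode and Sn⁴⁺/Sn²⁺ is the anode.
E°cell = +0.533 − (+0.153) = +0.380 V; balancing electrons gives n = 2.
ΔG° = −nFE°cell = −(2)(96485)(+0.380) J/mol = −73.3 kJ/mol.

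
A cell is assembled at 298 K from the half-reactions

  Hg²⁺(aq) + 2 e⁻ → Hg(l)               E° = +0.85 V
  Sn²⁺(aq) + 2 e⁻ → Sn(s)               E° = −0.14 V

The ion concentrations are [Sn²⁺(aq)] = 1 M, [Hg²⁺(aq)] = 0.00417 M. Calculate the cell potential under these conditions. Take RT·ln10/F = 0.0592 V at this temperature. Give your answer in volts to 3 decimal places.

Hg²⁺/Hg is reduced (cathode, E° = +0.85 V) and Sn²⁺/Sn is oxidized (anode).
E°cell = +0.85 − (−0.14) = +0.99 V, with n = 2 electrons transferred.
The balanced reaction is Hg²⁺(aq) + Sn(s) → Hg(l) + Sn²⁺(aq), so Q = [Sn²⁺(aq)] / [Hg²⁺(aq)] = 240 and log Q = 2.380.
By the Nernst equation, E = +0.99 − (0.0592/2)·(2.380) = +0.920 V.

+0.920 V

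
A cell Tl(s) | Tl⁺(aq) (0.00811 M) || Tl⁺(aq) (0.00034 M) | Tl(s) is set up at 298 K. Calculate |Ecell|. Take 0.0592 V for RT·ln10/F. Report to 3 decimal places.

For a concentration cell E°cell = 0, since both electrodes use the same couple.
The compartment with the higher Tl⁺(aq) concentration (0.00811 M) acts as the cathode; ions are reduced there and produced at the dilute (0.00034 M) anode.
With n = 1, Ecell = −(0.0592/1)·log([dilute]/[conc]) = −(0.0592/1)·log(0.00034/0.00811) = +0.082 V.

0.082 V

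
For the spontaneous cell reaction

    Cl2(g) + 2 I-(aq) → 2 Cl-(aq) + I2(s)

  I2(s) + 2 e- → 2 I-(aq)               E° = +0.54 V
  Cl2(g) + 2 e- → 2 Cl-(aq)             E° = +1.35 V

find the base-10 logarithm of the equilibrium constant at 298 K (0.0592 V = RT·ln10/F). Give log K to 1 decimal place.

log K = 27.4

The Cl₂/Cl⁻ couple is reduced (cathode); E°cell = +1.35 − (+0.54) = +0.81 V with n = 2.
At equilibrium E = 0, so log K = nE°cell / 0.0592 = (2)(+0.81) / 0.0592 = 27.4.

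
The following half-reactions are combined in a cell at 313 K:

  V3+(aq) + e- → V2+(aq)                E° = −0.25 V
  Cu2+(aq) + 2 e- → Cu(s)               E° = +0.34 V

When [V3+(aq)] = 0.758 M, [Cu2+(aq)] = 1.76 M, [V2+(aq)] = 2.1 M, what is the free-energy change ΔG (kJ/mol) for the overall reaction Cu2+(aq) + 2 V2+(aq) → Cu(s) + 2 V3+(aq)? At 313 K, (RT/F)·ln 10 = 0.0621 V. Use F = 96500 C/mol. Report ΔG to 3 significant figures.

E°cell = +0.34 − (−0.25) = +0.59 V; the balanced reaction transfers n = 2 electrons.
Here Q = [V3+(aq)]^2 / ([Cu2+(aq)]·[V2+(aq)]^2) = 0.074 (log Q = −1.131), giving E = +0.59 − (0.0621/2)·(−1.131) = +0.6251 V.
Finally ΔG = −nFE = −(2)(96500 C/mol)(+0.6251 V) = −121 kJ/mol.

−121 kJ/mol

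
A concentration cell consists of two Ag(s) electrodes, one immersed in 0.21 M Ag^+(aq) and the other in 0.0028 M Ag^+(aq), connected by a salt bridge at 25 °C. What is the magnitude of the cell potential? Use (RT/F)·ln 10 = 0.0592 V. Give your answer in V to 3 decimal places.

For a concentration cell E°cell = 0, since both electrodes use the same couple.
The compartment with the higher Ag^+(aq) concentration (0.21 M) acts as the cathode; ions are reduced there and produced at the dilute (0.0028 M) anode.
With n = 1, Ecell = −(0.0592/1)·log([dilute]/[conc]) = −(0.0592/1)·log(0.0028/0.21) = +0.111 V.

0.111 V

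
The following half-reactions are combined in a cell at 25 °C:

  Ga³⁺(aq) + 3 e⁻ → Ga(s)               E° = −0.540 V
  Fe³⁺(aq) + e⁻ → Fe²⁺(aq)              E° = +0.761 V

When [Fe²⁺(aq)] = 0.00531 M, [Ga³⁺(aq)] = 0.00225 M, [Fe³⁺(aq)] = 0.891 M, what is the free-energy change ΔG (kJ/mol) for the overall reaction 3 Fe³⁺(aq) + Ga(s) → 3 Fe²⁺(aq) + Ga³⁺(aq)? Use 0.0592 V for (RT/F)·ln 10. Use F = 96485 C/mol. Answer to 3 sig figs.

The standard cell potential is +0.761 − (−0.540) = +1.301 V, with n = 3 electrons in the balanced equation.
Here Q = ([Fe²⁺(aq)]^3·[Ga³⁺(aq)]) / [Fe³⁺(aq)]^3 = 4.76×10^−10 (log Q = −9.322), giving E = +1.301 − (0.0592/3)·(−9.322) = +1.4850 V.
Then ΔG = −nFE = −3 × 96485 × +1.4850 J/mol = −430 kJ/mol.

−430 kJ/mol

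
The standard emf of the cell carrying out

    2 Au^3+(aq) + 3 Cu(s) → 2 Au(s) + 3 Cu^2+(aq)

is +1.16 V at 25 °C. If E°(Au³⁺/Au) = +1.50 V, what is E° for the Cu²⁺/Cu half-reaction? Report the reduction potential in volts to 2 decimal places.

+0.34 V

In the reaction as written the Au³⁺/Au couple is reduced (cathode) and Cu²⁺/Cu is oxidized (anode), so E°cell = E°(Au³⁺/Au) − E°(Cu²⁺/Cu).
E°(Cu²⁺/Cu) = E°(cathode) − E°cell = +1.50 − (+1.16) = +0.34 V.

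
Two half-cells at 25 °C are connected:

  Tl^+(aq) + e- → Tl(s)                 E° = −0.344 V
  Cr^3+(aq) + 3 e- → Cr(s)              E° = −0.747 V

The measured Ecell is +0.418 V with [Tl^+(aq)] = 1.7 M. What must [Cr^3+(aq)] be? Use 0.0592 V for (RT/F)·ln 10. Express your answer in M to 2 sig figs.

0.85 M

The Tl⁺/Tl couple has the larger reduction potential, so it is the cathode: E°cell = −0.344 − (−0.747) = +0.403 V and n = 3.
Rearranging E = E° − (0.0592/n)·log Q gives log Q = 3(+0.403 − (+0.418))/0.0592 = −0.760.
The balanced reaction is 3 Tl^+(aq) + Cr(s) → 3 Tl(s) + Cr^3+(aq), so Q = [Cr^3+(aq)] / [Tl^+(aq)]^3.
Solving for the unknown gives log [Cr^3+(aq)] = −0.069, so [Cr^3+(aq)] ≈ 0.85 M.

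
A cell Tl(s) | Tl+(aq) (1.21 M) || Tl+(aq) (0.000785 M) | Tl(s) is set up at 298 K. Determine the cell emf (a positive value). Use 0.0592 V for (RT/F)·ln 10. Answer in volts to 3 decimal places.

For a concentration cell E°cell = 0, since both electrodes use the same couple.
The compartment with the higher Tl+(aq) concentration (1.21 M) acts as the cathode; ions are reduced there and produced at the dilute (0.000785 M) anode.
With n = 1, Ecell = −(0.0592/1)·log([dilute]/[conc]) = −(0.0592/1)·log(0.000785/1.21) = +0.189 V.

0.189 V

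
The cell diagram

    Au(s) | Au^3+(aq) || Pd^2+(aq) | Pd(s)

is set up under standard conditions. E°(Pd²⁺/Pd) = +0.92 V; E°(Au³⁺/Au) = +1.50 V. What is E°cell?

−0.58 V

By convention the left-hand electrode in cell notation is the anode (oxidation) and the right-hand electrode is the cathode (reduction).
E°cell = E°(right) − E°(left) = +0.92 − (+1.50) = −0.58 V.
The negative sign shows that, as written, the cell would require an external voltage to drive the reaction.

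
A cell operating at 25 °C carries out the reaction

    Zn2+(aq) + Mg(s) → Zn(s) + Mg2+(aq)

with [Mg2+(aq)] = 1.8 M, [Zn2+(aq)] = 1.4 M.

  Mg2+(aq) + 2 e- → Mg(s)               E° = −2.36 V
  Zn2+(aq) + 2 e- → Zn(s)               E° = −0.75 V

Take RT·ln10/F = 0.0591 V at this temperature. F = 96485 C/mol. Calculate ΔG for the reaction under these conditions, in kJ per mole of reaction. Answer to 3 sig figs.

−310 kJ/mol

The standard cell potential is −0.75 − (−2.36) = +1.61 V, with n = 2 electrons in the balanced equation.
Here Q = [Mg2+(aq)] / [Zn2+(aq)] = 1.29 (log Q = 0.109), giving E = +1.61 − (0.0591/2)·(0.109) = +1.6068 V.
ΔG = −nFE = −(2)(96485)(+1.6068) J/mol = −310 kJ/mol.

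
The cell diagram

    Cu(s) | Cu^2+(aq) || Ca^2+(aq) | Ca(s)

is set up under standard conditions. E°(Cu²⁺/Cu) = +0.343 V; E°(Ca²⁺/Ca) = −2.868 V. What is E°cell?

−3.211 V

By convention the left-hand electrode in cell notation is the anode (oxidation) and the right-hand electrode is the cathode (reduction).
E°cell = E°(right) − E°(left) = −2.868 − (+0.343) = −3.211 V.
The negative sign shows that, as written, the cell would require an external voltage to drive the reaction.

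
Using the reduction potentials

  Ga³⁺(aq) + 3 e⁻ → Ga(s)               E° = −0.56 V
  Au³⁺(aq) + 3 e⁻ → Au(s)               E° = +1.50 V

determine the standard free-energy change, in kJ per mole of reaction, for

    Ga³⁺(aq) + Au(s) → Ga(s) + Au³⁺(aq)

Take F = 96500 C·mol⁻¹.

In the reaction as written Ga³⁺(aq) is reduced, so the Ga³⁺/Ga couple is the cathode and Au³⁺/Au is the anode.
E°cell = −0.56 − (+1.50) = −2.06 V; balancing electrons gives n = 3.
ΔG° = −nFE°cell = −(3)(96500)(−2.06) J/mol = +596 kJ/mol.

+596 kJ/mol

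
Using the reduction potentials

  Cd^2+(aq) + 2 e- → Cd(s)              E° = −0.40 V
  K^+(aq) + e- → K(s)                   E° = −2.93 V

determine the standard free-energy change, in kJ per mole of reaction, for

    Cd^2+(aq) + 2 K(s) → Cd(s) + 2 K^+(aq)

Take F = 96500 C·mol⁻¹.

In the reaction as written Cd^2+(aq) is reduced, so the Cd²⁺/Cd couple is the cathode and K⁺/K is the anode.
E°cell = −0.40 − (−2.93) = +2.53 V; balancing electrons gives n = 2.
ΔG° = −nFE°cell = −(2)(96500)(+2.53) J/mol = −488 kJ/mol.

−488 kJ/mol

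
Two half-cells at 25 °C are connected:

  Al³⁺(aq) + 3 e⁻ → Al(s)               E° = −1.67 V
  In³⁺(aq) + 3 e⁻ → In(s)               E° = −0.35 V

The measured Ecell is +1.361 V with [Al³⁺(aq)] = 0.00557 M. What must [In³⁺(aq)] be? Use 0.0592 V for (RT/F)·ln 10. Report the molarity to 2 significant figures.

With In³⁺/In at the cathode and Al³⁺/Al at the anode, E°cell = −0.35 − (−1.67) = +1.32 V (n = 3).
Since E = E° − (0.0592/n)·log Q, log Q = n(E° − E)/0.0592 = −2.078.
Balancing electrons gives In³⁺(aq) + Al(s) → In(s) + Al³⁺(aq); thus Q = [Al³⁺(aq)] / [In³⁺(aq)].
Solving for the unknown gives log [In³⁺(aq)] = −0.176, so [In³⁺(aq)] ≈ 0.67 M.

0.67 M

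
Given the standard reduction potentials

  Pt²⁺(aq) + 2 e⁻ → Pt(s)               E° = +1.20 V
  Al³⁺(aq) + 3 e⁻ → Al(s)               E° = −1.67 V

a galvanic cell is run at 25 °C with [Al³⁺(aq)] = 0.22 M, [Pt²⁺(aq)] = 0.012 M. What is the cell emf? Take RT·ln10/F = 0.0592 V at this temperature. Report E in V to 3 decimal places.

The Pt²⁺/Pt couple has the more positive E°, so it is the cathode; Al³⁺/Al is the anode.
E°cell = E°cat − E°an = +1.20 − (−1.67) = +2.87 V; n = 6.
For the overall reaction 3 Pt²⁺(aq) + 2 Al(s) → 3 Pt(s) + 2 Al³⁺(aq), Q = [Al³⁺(aq)]^2 / [Pt²⁺(aq)]^3 = 2.8×10^4, giving log Q = 4.447.
Applying E = E° − (RT ln10/nF)·log Q gives +2.87 − (0.0592/6)(4.447) = +2.826 V.

+2.826 V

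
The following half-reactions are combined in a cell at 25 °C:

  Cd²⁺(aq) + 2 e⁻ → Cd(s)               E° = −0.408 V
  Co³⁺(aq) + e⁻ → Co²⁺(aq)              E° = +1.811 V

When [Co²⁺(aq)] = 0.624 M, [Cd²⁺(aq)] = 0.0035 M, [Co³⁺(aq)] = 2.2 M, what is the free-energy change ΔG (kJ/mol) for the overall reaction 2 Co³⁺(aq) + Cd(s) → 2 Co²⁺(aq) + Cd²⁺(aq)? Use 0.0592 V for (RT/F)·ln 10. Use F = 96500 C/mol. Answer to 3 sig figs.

The standard cell potential is +1.811 − (−0.408) = +2.219 V, with n = 2 electrons in the balanced equation.
Q = ([Co²⁺(aq)]^2·[Cd²⁺(aq)]) / [Co³⁺(aq)]^2 = 0.000282, so log Q = −3.550 and E = +2.219 − (0.0592/2)(−3.550) = +2.3241 V.
Then ΔG = −nFE = −2 × 96500 × +2.3241 J/mol = −449 kJ/mol.

−449 kJ/mol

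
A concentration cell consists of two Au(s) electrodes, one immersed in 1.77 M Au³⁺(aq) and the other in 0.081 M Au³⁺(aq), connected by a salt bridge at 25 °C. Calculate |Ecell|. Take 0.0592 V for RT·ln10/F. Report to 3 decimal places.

For a concentration cell E°cell = 0, since both electrodes use the same couple.
The compartment with the higher Au³⁺(aq) concentration (1.77 M) acts as the cathode; ions are reduced there and produced at the dilute (0.081 M) anode.
With n = 3, Ecell = −(0.0592/3)·log([dilute]/[conc]) = −(0.0592/3)·log(0.081/1.77) = +0.026 V.

0.026 V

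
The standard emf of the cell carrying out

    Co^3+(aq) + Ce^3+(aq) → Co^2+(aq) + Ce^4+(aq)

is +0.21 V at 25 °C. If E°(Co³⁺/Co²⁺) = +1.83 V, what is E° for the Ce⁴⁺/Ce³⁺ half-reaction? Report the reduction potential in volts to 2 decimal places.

+1.62 V

In the reaction as written the Co³⁺/Co²⁺ couple is reduced (cathode) and Ce⁴⁺/Ce³⁺ is oxidized (anode), so E°cell = E°(Co³⁺/Co²⁺) − E°(Ce⁴⁺/Ce³⁺).
E°(Ce⁴⁺/Ce³⁺) = E°(cathode) − E°cell = +1.83 − (+0.21) = +1.62 V.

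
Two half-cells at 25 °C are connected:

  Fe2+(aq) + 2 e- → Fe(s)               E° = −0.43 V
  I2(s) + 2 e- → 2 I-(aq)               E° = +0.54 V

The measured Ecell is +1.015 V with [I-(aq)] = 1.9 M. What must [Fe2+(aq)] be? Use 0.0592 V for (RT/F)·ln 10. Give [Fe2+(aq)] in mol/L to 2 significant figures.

I₂/I⁻ is the cathode (higher E°); E°cell = +0.54 − (−0.43) = +0.97 V with n = 2.
From the Nernst equation, log Q = n(E° − E)/0.0592 = 2·(+0.97 − (+1.015))/0.0592 = −1.520.
The balanced reaction is I2(s) + Fe(s) → 2 I-(aq) + Fe2+(aq), so Q = [I-(aq)]^2·[Fe2+(aq)].
Substituting the known concentrations and solving, log [Fe2+(aq)] = −2.078 and [Fe2+(aq)] = 0.0084 M.

0.0084 M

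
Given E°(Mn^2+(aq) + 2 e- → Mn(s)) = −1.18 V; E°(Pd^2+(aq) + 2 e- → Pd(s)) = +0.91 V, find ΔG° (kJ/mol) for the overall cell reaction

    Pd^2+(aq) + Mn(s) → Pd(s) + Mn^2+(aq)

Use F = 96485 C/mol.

In the reaction as written Pd^2+(aq) is reduced, so the Pd²⁺/Pd couple is the cathode and Mn²⁺/Mn is the anode.
E°cell = +0.91 − (−1.18) = +2.09 V; balancing electrons gives n = 2.
ΔG° = −nFE°cell = −(2)(96485)(+2.09) J/mol = −403 kJ/mol.

−403 kJ/mol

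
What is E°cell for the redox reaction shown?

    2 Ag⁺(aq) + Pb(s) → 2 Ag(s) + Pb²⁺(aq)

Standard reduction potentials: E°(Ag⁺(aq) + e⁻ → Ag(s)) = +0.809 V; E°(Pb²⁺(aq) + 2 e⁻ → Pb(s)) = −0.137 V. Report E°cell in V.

In the reaction as written, Ag⁺(aq) is reduced (cathode) and Pb²⁺(aq) is produced by oxidation at the anode.
E°cell = E°(cathode) − E°(anode) = +0.809 − (−0.137) = +0.946 V.
The positive value indicates the reaction is spontaneous as written.

+0.946 V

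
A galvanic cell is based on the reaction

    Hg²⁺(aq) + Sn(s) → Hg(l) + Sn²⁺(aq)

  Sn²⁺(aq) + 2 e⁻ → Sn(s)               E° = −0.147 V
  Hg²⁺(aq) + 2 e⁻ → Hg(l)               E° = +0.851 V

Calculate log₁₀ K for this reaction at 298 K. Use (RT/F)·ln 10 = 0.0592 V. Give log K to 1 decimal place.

The Hg²⁺/Hg couple is reduced (cathode); E°cell = +0.851 − (−0.147) = +0.998 V with n = 2.
At equilibrium E = 0, so log K = nE°cell / 0.0592 = (2)(+0.998) / 0.0592 = 33.7.

log K = 33.7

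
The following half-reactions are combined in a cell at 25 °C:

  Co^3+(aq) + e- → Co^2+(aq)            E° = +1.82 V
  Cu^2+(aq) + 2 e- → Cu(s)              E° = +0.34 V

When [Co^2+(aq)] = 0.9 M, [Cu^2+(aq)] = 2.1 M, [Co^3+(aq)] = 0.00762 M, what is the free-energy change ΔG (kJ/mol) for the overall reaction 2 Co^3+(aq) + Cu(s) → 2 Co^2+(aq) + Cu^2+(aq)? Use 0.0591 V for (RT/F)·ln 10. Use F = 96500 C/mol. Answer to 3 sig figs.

With Co³⁺/Co²⁺ reduced at the cathode, E°cell = +1.82 − (+0.34) = +1.48 V and n = 2.
Q = ([Co^2+(aq)]^2·[Cu^2+(aq)]) / [Co^3+(aq)]^2 = 2.93×10^4, so log Q = 4.467 and E = +1.48 − (0.0591/2)(4.467) = +1.3480 V.
Finally ΔG = −nFE = −(2)(96500 C/mol)(+1.3480 V) = −260 kJ/mol.

−260 kJ/mol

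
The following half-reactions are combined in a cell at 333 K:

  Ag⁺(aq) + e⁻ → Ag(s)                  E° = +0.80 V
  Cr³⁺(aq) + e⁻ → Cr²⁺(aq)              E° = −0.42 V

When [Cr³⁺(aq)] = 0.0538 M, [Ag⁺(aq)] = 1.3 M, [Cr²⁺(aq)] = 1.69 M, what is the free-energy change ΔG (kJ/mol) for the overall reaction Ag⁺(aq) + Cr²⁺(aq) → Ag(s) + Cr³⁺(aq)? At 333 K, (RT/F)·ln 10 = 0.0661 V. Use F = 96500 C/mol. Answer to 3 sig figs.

−128 kJ/mol

E°cell = +0.80 − (−0.42) = +1.22 V; the balanced reaction transfers n = 1 electron.
The reaction quotient is [Cr³⁺(aq)] / ([Ag⁺(aq)]·[Cr²⁺(aq)]) = 0.0245; by Nernst, E = +1.22 − (0.0661/1)(−1.611) = +1.3265 V.
Finally ΔG = −nFE = −(1)(96500 C/mol)(+1.3265 V) = −128 kJ/mol.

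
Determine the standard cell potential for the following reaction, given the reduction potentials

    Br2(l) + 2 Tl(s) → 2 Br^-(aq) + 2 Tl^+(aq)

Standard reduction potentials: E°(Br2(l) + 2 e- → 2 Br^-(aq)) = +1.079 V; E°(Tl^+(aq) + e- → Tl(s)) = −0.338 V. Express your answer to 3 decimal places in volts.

In the reaction as written, Br2(l) is reduced (cathode) and Tl^+(aq) is produced by oxidation at the anode.
E°cell = E°(cathode) − E°(anode) = +1.079 − (−0.338) = +1.417 V.
The positive value indicates the reaction is spontaneous as written.

+1.417 V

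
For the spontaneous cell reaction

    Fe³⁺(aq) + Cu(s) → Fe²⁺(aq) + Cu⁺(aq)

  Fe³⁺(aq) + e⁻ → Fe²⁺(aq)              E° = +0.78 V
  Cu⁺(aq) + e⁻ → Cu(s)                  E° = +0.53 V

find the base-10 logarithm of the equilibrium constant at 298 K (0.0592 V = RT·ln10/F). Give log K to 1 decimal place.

log K = 4.2

The Fe³⁺/Fe²⁺ couple is reduced (cathode); E°cell = +0.78 − (+0.53) = +0.25 V with n = 1.
At equilibrium E = 0, so log K = nE°cell / 0.0592 = (1)(+0.25) / 0.0592 = 4.2.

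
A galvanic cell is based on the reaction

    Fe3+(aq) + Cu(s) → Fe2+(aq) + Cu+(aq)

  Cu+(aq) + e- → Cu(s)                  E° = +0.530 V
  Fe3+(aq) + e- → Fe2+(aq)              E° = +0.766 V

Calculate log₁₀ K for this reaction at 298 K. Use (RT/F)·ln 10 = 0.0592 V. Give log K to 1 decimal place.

log K = 4.0

The Fe³⁺/Fe²⁺ couple is reduced (cathode); E°cell = +0.766 − (+0.530) = +0.236 V with n = 1.
At equilibrium E = 0, so log K = nE°cell / 0.0592 = (1)(+0.236) / 0.0592 = 4.0.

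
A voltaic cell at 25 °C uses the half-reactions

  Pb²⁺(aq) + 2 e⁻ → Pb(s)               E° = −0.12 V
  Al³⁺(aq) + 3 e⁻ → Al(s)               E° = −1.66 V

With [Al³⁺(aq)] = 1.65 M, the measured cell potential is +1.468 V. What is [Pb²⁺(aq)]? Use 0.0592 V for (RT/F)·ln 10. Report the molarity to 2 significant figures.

With Pb²⁺/Pb at the cathode and Al³⁺/Al at the anode, E°cell = −0.12 − (−1.66) = +1.54 V (n = 6).
Since E = E° − (0.0592/n)·log Q, log Q = n(E° − E)/0.0592 = 7.297.
For 3 Pb²⁺(aq) + 2 Al(s) → 3 Pb(s) + 2 Al³⁺(aq), the reaction quotient is Q = [Al³⁺(aq)]^2 / [Pb²⁺(aq)]^3.
Solving for the unknown gives log [Pb²⁺(aq)] = −2.287, so [Pb²⁺(aq)] ≈ 0.0052 M.

0.0052 M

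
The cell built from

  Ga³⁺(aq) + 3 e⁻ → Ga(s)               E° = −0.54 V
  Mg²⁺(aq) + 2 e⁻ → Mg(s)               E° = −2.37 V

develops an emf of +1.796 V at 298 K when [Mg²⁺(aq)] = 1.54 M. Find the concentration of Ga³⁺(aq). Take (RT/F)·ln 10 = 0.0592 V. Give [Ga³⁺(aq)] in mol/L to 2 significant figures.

With Ga³⁺/Ga at the cathode and Mg²⁺/Mg at the anode, E°cell = −0.54 − (−2.37) = +1.83 V (n = 6).
From the Nernst equation, log Q = n(E° − E)/0.0592 = 6·(+1.83 − (+1.796))/0.0592 = 3.446.
For 2 Ga³⁺(aq) + 3 Mg(s) → 2 Ga(s) + 3 Mg²⁺(aq), the reaction quotient is Q = [Mg²⁺(aq)]^3 / [Ga³⁺(aq)]^2.
Substituting the known concentrations and solving, log [Ga³⁺(aq)] = −1.442 and [Ga³⁺(aq)] = 0.036 M.

0.036 M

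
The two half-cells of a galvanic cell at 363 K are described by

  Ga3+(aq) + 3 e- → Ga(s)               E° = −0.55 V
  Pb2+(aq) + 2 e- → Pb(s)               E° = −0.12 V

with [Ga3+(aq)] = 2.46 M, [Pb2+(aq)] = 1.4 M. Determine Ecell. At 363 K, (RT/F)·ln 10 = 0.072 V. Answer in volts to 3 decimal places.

The Pb²⁺/Pb couple has the more positive E°, so it is the cathode; Ga³⁺/Ga is the anode.
E°cell = E°cat − E°an = −0.12 − (−0.55) = +0.43 V; n = 6.
For the overall reaction 3 Pb2+(aq) + 2 Ga(s) → 3 Pb(s) + 2 Ga3+(aq), Q = [Ga3+(aq)]^2 / [Pb2+(aq)]^3 = 2.21, giving log Q = 0.343.
Applying E = E° − (RT ln10/nF)·log Q gives +0.43 − (0.072/6)(0.343) = +0.426 V.

+0.426 V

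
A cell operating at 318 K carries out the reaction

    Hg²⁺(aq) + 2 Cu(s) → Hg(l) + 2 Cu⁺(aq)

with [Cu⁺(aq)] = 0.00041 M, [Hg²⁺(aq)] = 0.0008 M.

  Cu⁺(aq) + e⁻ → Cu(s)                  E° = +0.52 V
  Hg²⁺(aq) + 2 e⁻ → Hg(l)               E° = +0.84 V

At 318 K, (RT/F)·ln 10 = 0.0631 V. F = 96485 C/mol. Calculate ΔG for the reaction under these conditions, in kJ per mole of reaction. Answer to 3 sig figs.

−84.1 kJ/mol

With Hg²⁺/Hg reduced at the cathode, E°cell = +0.84 − (+0.52) = +0.32 V and n = 2.
The reaction quotient is [Cu⁺(aq)]^2 / [Hg²⁺(aq)] = 0.00021; by Nernst, E = +0.32 − (0.0631/2)(−3.678) = +0.4360 V.
ΔG = −nFE = −(2)(96485)(+0.4360) J/mol = −84.1 kJ/mol.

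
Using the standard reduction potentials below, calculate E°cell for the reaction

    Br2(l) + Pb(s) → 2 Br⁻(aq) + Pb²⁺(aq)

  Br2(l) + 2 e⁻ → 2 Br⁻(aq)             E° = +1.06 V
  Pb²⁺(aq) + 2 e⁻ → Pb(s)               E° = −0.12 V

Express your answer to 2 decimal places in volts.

+1.18 V

Br2(l) gains electrons, so the Br₂/Br⁻ couple is the cathode; the Pb²⁺/Pb couple is the anode.
E°cell = E°(cathode) − E°(anode) = +1.06 − (−0.12) = +1.18 V.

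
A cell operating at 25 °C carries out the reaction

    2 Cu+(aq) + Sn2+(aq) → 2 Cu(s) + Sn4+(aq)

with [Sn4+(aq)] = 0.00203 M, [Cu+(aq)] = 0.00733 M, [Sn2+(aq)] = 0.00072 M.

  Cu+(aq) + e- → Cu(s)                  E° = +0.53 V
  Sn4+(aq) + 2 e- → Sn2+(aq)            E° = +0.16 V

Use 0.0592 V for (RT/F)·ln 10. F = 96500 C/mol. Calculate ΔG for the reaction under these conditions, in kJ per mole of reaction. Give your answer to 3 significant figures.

−44.4 kJ/mol

The standard cell potential is +0.53 − (+0.16) = +0.37 V, with n = 2 electrons in the balanced equation.
The reaction quotient is [Sn4+(aq)] / ([Cu+(aq)]^2·[Sn2+(aq)]) = 5.25×10^4; by Nernst, E = +0.37 − (0.0592/2)(4.720) = +0.2303 V.
ΔG = −nFE = −(2)(96500)(+0.2303) J/mol = −44.4 kJ/mol.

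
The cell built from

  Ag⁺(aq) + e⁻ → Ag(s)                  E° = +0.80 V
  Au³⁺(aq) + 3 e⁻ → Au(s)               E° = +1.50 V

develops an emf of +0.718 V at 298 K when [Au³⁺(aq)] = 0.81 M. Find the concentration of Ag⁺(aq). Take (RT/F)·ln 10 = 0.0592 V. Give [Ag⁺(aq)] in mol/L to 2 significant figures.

The Au³⁺/Au couple has the larger reduction potential, so it is the cathode: E°cell = +1.50 − (+0.80) = +0.70 V and n = 3.
Rearranging E = E° − (0.0592/n)·log Q gives log Q = 3(+0.70 − (+0.718))/0.0592 = −0.912.
For Au³⁺(aq) + 3 Ag(s) → Au(s) + 3 Ag⁺(aq), the reaction quotient is Q = [Ag⁺(aq)]^3 / [Au³⁺(aq)].
Isolating [Ag⁺(aq)] in Q = 10^{−0.912} yields log [Ag⁺(aq)] = −0.335, i.e. 0.46 M.

0.46 M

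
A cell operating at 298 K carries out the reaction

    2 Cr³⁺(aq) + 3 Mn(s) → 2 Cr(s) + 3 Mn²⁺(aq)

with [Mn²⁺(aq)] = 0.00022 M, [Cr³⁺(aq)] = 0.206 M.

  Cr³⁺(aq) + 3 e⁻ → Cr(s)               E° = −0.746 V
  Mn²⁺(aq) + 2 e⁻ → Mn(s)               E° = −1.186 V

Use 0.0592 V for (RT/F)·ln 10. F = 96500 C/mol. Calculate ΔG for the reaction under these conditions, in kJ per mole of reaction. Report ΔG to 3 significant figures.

−310 kJ/mol

The standard cell potential is −0.746 − (−1.186) = +0.440 V, with n = 6 electrons in the balanced equation.
The reaction quotient is [Mn²⁺(aq)]^3 / [Cr³⁺(aq)]^2 = 2.51×10^−10; by Nernst, E = +0.440 − (0.0592/6)(−9.600) = +0.5347 V.
ΔG = −nFE = −(6)(96500)(+0.5347) J/mol = −310 kJ/mol.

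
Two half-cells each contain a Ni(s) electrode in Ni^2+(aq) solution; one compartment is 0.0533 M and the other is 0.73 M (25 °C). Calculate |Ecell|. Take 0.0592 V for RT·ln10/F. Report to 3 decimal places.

0.034 V

For a concentration cell E°cell = 0, since both electrodes use the same couple.
The compartment with the higher Ni^2+(aq) concentration (0.73 M) acts as the cathode; ions are reduced there and produced at the dilute (0.0533 M) anode.
With n = 2, Ecell = −(0.0592/2)·log([dilute]/[conc]) = −(0.0592/2)·log(0.0533/0.73) = +0.034 V.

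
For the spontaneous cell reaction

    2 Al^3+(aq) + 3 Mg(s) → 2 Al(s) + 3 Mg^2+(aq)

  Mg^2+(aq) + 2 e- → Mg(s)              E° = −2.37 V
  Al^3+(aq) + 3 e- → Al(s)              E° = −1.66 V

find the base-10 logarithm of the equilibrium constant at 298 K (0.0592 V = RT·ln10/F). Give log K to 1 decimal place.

The Al³⁺/Al couple is reduced (cathode); E°cell = −1.66 − (−2.37) = +0.71 V with n = 6.
At equilibrium E = 0, so log K = nE°cell / 0.0592 = (6)(+0.71) / 0.0592 = 72.0.

log K = 72.0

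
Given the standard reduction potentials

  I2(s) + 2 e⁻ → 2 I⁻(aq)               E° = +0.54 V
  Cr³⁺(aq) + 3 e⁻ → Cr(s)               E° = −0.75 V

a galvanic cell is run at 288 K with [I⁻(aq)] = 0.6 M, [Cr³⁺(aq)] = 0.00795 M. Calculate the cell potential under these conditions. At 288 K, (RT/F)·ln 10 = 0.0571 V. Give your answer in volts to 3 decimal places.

+1.343 V

Since E°(I₂/I⁻) > E°(Cr³⁺/Cr), I₂/I⁻ serves as the cathode.
E°cell = +0.54 − (−0.75) = +1.29 V, with n = 6 electrons transferred.
Balancing gives 3 I2(s) + 2 Cr(s) → 6 I⁻(aq) + 2 Cr³⁺(aq); hence Q = [I⁻(aq)]^6·[Cr³⁺(aq)]^2 = 2.95×10^−6 (log Q = −5.530).
E = E° − (0.0571/n)·log Q = +1.29 − (0.0571/6)(−5.530) = +1.343 V.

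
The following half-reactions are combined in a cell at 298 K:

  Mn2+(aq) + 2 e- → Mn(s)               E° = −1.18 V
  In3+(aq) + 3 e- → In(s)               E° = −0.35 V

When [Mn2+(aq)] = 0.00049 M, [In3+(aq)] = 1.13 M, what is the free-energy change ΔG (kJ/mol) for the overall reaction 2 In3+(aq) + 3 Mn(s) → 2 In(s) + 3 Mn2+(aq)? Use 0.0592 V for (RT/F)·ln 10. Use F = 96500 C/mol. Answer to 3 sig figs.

The standard cell potential is −0.35 − (−1.18) = +0.83 V, with n = 6 electrons in the balanced equation.
The reaction quotient is [Mn2+(aq)]^3 / [In3+(aq)]^2 = 9.21×10^−11; by Nernst, E = +0.83 − (0.0592/6)(−10.036) = +0.9290 V.
ΔG = −nFE = −(6)(96500)(+0.9290) J/mol = −538 kJ/mol.

−538 kJ/mol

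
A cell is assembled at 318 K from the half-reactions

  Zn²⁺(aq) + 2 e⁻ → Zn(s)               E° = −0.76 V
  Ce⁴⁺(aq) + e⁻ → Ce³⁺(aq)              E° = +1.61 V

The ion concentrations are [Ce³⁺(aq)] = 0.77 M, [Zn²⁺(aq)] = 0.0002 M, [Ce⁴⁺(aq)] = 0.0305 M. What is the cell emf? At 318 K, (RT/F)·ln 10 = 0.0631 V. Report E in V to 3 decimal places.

The Ce⁴⁺/Ce³⁺ couple has the more positive E°, so it is the cathode; Zn²⁺/Zn is the anode.
E°cell = +1.61 − (−0.76) = +2.37 V, with n = 2 electrons transferred.
For the overall reaction 2 Ce⁴⁺(aq) + Zn(s) → 2 Ce³⁺(aq) + Zn²⁺(aq), Q = ([Ce³⁺(aq)]^2·[Zn²⁺(aq)]) / [Ce⁴⁺(aq)]^2 = 0.127, giving log Q = −0.895.
E = E° − (0.0631/n)·log Q = +2.37 − (0.0631/2)(−0.895) = +2.398 V.

+2.398 V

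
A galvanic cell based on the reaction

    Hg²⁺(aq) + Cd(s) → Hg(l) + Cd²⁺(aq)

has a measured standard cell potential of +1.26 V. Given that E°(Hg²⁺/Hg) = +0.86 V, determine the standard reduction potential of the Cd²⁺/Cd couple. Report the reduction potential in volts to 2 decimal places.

−0.40 V

In the reaction as written the Hg²⁺/Hg couple is reduced (cathode) and Cd²⁺/Cd is oxidized (anode), so E°cell = E°(Hg²⁺/Hg) − E°(Cd²⁺/Cd).
E°(Cd²⁺/Cd) = E°(cathode) − E°cell = +0.86 − (+1.26) = −0.40 V.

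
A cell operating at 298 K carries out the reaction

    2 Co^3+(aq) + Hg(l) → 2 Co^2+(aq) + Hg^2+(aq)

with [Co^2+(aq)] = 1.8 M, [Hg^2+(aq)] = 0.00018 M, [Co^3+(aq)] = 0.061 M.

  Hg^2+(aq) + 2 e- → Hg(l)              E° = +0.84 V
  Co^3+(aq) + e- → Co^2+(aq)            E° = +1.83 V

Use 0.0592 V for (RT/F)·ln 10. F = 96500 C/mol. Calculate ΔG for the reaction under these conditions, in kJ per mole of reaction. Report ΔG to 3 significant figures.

With Co³⁺/Co²⁺ reduced at the cathode, E°cell = +1.83 − (+0.84) = +0.99 V and n = 2.
Q = ([Co^2+(aq)]^2·[Hg^2+(aq)]) / [Co^3+(aq)]^2 = 0.157, so log Q = −0.805 and E = +0.99 − (0.0592/2)(−0.805) = +1.0138 V.
Then ΔG = −nFE = −2 × 96500 × +1.0138 J/mol = −196 kJ/mol.

−196 kJ/mol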